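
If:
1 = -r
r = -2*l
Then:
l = 1/2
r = -1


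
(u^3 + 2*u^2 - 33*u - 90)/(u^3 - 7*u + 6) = (u^2 - u - 30)/(u^2 - 3*u + 2)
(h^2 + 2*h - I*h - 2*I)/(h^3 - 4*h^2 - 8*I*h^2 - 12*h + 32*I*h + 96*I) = (h - I)/(h^2 + h*(-6 - 8*I) + 48*I)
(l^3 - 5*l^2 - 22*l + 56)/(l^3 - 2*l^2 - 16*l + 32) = (l - 7)/(l - 4)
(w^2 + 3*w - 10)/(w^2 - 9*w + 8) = (w^2 + 3*w - 10)/(w^2 - 9*w + 8)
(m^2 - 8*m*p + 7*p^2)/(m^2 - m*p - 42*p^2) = (m - p)/(m + 6*p)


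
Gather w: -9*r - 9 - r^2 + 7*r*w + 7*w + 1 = -r^2 - 9*r + w*(7*r + 7) - 8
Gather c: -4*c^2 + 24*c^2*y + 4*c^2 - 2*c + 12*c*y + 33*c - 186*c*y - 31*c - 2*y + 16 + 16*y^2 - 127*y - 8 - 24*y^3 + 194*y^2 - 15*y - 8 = 24*c^2*y - 174*c*y - 24*y^3 + 210*y^2 - 144*y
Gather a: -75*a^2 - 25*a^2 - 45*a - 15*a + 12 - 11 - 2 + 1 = -100*a^2 - 60*a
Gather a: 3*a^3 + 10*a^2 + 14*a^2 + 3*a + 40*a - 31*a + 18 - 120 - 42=3*a^3 + 24*a^2 + 12*a - 144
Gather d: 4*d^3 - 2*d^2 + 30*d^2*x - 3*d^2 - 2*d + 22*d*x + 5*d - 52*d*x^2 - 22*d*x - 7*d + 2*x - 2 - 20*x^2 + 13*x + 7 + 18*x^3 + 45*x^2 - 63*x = 4*d^3 + d^2*(30*x - 5) + d*(-52*x^2 - 4) + 18*x^3 + 25*x^2 - 48*x + 5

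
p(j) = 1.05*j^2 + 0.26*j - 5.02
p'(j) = 2.1*j + 0.26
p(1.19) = -3.22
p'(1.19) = 2.76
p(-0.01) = -5.02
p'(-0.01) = 0.24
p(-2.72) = 2.04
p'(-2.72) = -5.45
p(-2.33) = 0.07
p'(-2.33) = -4.63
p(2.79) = 3.88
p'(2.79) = 6.12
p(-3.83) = 9.39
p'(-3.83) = -7.78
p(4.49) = 17.32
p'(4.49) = 9.69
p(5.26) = 25.40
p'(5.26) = 11.31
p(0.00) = -5.02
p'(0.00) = 0.26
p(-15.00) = 227.33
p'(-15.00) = -31.24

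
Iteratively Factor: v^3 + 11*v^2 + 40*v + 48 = (v + 3)*(v^2 + 8*v + 16) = (v + 3)*(v + 4)*(v + 4)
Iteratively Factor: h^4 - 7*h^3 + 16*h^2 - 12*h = (h - 2)*(h^3 - 5*h^2 + 6*h) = h*(h - 2)*(h^2 - 5*h + 6) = h*(h - 2)^2*(h - 3)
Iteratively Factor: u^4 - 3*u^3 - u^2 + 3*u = (u - 3)*(u^3 - u) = u*(u - 3)*(u^2 - 1) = u*(u - 3)*(u + 1)*(u - 1)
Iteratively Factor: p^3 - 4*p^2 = (p - 4)*(p^2) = p*(p - 4)*(p)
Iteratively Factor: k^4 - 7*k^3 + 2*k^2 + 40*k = (k + 2)*(k^3 - 9*k^2 + 20*k) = (k - 4)*(k + 2)*(k^2 - 5*k) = (k - 5)*(k - 4)*(k + 2)*(k)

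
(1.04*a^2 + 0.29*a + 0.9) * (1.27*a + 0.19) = 1.3208*a^3 + 0.5659*a^2 + 1.1981*a + 0.171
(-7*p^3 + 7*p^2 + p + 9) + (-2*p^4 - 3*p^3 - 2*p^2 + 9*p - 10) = -2*p^4 - 10*p^3 + 5*p^2 + 10*p - 1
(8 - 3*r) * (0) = 0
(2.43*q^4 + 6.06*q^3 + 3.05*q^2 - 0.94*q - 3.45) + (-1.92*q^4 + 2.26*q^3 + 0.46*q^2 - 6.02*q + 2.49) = 0.51*q^4 + 8.32*q^3 + 3.51*q^2 - 6.96*q - 0.96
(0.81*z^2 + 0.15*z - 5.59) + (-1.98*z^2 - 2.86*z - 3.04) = -1.17*z^2 - 2.71*z - 8.63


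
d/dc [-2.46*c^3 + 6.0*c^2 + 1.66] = c*(12.0 - 7.38*c)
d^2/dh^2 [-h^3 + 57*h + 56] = -6*h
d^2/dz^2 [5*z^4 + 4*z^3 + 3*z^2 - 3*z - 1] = 60*z^2 + 24*z + 6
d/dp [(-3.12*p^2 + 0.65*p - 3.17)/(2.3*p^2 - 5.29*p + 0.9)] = (15.0098*p^2 + 8.966*p - 16.1843)/(5.29*p^4 - 24.334*p^3 + 32.1241*p^2 - 9.522*p + 0.81)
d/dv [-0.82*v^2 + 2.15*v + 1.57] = 2.15 - 1.64*v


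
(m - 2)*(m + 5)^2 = m^3 + 8*m^2 + 5*m - 50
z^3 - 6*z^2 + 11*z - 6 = (z - 3)*(z - 2)*(z - 1)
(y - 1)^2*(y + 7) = y^3 + 5*y^2 - 13*y + 7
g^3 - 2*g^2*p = g^2*(g - 2*p)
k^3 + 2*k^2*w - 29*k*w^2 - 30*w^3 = (k - 5*w)*(k + w)*(k + 6*w)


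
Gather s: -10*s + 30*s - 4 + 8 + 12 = 20*s + 16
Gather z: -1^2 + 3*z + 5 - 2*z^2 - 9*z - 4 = -2*z^2 - 6*z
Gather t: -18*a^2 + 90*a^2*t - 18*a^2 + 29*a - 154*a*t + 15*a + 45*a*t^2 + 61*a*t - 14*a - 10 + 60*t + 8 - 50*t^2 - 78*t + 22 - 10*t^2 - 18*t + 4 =-36*a^2 + 30*a + t^2*(45*a - 60) + t*(90*a^2 - 93*a - 36) + 24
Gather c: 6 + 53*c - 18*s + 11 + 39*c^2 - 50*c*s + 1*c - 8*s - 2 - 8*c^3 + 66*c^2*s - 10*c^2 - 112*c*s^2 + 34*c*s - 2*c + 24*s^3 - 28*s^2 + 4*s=-8*c^3 + c^2*(66*s + 29) + c*(-112*s^2 - 16*s + 52) + 24*s^3 - 28*s^2 - 22*s + 15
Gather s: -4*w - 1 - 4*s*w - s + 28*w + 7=s*(-4*w - 1) + 24*w + 6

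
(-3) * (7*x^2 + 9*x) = -21*x^2 - 27*x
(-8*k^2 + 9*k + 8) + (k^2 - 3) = -7*k^2 + 9*k + 5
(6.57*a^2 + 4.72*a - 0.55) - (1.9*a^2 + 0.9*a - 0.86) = 4.67*a^2 + 3.82*a + 0.31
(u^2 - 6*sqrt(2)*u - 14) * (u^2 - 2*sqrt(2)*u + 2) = u^4 - 8*sqrt(2)*u^3 + 12*u^2 + 16*sqrt(2)*u - 28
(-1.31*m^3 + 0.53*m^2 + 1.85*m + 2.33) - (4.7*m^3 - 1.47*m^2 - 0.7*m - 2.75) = -6.01*m^3 + 2.0*m^2 + 2.55*m + 5.08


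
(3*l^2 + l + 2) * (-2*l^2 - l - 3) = -6*l^4 - 5*l^3 - 14*l^2 - 5*l - 6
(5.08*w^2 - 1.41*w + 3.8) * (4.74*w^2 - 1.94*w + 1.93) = 24.0792*w^4 - 16.5386*w^3 + 30.5518*w^2 - 10.0933*w + 7.334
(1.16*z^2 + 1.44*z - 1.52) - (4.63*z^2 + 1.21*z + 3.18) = -3.47*z^2 + 0.23*z - 4.7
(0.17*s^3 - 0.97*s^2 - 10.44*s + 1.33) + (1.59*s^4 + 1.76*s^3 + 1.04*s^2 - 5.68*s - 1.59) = 1.59*s^4 + 1.93*s^3 + 0.0700000000000001*s^2 - 16.12*s - 0.26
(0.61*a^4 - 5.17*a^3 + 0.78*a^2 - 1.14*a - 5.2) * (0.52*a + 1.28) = 0.3172*a^5 - 1.9076*a^4 - 6.212*a^3 + 0.4056*a^2 - 4.1632*a - 6.656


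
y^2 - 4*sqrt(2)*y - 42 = (y - 7*sqrt(2))*(y + 3*sqrt(2))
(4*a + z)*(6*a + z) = 24*a^2 + 10*a*z + z^2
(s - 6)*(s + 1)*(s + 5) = s^3 - 31*s - 30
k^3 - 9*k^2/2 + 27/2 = (k - 3)^2*(k + 3/2)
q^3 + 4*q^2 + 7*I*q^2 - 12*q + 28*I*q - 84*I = (q - 2)*(q + 6)*(q + 7*I)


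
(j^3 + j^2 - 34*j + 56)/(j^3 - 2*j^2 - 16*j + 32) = (j + 7)/(j + 4)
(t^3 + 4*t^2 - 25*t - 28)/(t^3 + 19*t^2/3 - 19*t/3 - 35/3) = 3*(t - 4)/(3*t - 5)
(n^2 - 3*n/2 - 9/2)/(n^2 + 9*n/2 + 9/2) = (n - 3)/(n + 3)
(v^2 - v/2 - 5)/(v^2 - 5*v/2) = (v + 2)/v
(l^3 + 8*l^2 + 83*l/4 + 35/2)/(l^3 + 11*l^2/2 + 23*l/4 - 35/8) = 2*(l + 2)/(2*l - 1)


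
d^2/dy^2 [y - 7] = 0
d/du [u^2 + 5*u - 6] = 2*u + 5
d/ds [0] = 0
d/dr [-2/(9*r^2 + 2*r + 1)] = 4*(9*r + 1)/(9*r^2 + 2*r + 1)^2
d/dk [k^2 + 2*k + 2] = 2*k + 2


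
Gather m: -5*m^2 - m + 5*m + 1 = -5*m^2 + 4*m + 1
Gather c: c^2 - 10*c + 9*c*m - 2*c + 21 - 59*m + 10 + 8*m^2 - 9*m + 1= c^2 + c*(9*m - 12) + 8*m^2 - 68*m + 32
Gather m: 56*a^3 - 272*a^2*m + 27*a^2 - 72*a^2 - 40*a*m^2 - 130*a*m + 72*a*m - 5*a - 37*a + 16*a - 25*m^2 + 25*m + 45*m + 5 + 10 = 56*a^3 - 45*a^2 - 26*a + m^2*(-40*a - 25) + m*(-272*a^2 - 58*a + 70) + 15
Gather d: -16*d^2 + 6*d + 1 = -16*d^2 + 6*d + 1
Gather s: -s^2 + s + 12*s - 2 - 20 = -s^2 + 13*s - 22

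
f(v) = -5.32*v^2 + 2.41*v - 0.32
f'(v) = 2.41 - 10.64*v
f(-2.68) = -44.99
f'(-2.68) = 30.93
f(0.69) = -1.19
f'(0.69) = -4.93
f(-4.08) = -98.71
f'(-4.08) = 45.82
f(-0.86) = -6.33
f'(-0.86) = 11.56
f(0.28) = -0.06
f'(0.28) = -0.57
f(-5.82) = -194.55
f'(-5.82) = 64.33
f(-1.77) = -21.25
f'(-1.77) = 21.24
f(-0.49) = -2.78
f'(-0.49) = 7.62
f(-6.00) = -206.30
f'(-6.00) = 66.25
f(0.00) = -0.32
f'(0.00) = 2.41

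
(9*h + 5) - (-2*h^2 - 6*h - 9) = 2*h^2 + 15*h + 14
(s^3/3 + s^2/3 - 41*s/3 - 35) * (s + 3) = s^4/3 + 4*s^3/3 - 38*s^2/3 - 76*s - 105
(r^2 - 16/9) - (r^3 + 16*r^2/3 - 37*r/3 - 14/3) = -r^3 - 13*r^2/3 + 37*r/3 + 26/9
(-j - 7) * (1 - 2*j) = 2*j^2 + 13*j - 7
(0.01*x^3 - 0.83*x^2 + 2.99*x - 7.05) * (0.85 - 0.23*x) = -0.0023*x^4 + 0.1994*x^3 - 1.3932*x^2 + 4.163*x - 5.9925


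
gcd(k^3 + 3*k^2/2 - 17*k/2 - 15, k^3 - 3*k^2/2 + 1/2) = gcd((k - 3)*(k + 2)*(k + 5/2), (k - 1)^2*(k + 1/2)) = 1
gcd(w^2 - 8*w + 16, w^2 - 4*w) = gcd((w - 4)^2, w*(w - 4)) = w - 4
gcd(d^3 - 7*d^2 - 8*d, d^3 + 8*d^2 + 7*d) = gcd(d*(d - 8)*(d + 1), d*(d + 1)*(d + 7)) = d^2 + d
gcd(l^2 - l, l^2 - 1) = l - 1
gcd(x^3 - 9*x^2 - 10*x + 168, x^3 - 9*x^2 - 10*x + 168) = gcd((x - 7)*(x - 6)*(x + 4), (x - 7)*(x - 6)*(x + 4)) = x^3 - 9*x^2 - 10*x + 168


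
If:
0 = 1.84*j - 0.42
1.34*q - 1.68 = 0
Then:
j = 0.23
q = 1.25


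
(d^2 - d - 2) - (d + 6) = d^2 - 2*d - 8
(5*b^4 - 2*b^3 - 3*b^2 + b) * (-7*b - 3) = -35*b^5 - b^4 + 27*b^3 + 2*b^2 - 3*b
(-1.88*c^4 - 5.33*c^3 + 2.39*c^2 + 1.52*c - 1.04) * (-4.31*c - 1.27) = 8.1028*c^5 + 25.3599*c^4 - 3.5318*c^3 - 9.5865*c^2 + 2.552*c + 1.3208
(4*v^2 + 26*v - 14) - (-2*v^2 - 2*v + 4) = 6*v^2 + 28*v - 18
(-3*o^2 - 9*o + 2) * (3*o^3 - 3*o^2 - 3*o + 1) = -9*o^5 - 18*o^4 + 42*o^3 + 18*o^2 - 15*o + 2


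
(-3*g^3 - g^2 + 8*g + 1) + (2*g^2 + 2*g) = -3*g^3 + g^2 + 10*g + 1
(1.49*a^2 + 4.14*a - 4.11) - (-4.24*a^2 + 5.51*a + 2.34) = 5.73*a^2 - 1.37*a - 6.45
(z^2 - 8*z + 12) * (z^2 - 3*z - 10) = z^4 - 11*z^3 + 26*z^2 + 44*z - 120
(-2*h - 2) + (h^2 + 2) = h^2 - 2*h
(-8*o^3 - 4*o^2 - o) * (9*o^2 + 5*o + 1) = -72*o^5 - 76*o^4 - 37*o^3 - 9*o^2 - o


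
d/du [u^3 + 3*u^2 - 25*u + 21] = 3*u^2 + 6*u - 25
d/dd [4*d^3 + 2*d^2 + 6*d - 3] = 12*d^2 + 4*d + 6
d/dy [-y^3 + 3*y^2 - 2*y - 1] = -3*y^2 + 6*y - 2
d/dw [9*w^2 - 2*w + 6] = 18*w - 2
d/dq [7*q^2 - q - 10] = 14*q - 1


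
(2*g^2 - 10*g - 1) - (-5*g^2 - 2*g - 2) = 7*g^2 - 8*g + 1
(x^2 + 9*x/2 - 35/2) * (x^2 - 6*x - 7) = x^4 - 3*x^3/2 - 103*x^2/2 + 147*x/2 + 245/2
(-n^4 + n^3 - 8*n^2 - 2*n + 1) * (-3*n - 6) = 3*n^5 + 3*n^4 + 18*n^3 + 54*n^2 + 9*n - 6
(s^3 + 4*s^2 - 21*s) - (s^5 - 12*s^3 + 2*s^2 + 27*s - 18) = -s^5 + 13*s^3 + 2*s^2 - 48*s + 18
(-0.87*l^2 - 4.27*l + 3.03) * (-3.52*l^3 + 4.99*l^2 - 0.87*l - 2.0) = 3.0624*l^5 + 10.6891*l^4 - 31.216*l^3 + 20.5746*l^2 + 5.9039*l - 6.06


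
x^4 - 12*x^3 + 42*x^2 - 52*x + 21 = (x - 7)*(x - 3)*(x - 1)^2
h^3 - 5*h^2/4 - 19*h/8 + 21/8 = (h - 7/4)*(h - 1)*(h + 3/2)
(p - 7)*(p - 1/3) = p^2 - 22*p/3 + 7/3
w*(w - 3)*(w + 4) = w^3 + w^2 - 12*w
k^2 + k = k*(k + 1)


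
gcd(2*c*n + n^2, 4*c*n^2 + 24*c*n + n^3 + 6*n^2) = n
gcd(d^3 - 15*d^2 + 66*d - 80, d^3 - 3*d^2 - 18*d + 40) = d^2 - 7*d + 10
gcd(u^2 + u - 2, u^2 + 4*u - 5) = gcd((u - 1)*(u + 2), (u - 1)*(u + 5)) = u - 1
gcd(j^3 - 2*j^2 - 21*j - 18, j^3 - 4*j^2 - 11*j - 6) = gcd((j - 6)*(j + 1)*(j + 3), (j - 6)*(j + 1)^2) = j^2 - 5*j - 6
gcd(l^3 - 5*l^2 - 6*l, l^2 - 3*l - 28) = 1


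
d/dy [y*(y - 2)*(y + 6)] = 3*y^2 + 8*y - 12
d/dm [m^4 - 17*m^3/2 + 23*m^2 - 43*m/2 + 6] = 4*m^3 - 51*m^2/2 + 46*m - 43/2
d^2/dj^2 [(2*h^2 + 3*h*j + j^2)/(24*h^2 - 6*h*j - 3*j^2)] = 2*h*(136*h^3 + 84*h^2*j + 30*h*j^2 + j^3)/(3*(512*h^6 - 384*h^5*j - 96*h^4*j^2 + 88*h^3*j^3 + 12*h^2*j^4 - 6*h*j^5 - j^6))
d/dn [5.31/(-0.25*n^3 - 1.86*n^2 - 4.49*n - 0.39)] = (3.9825*n^2 + 19.7532*n + 23.8419)/(0.25*n^3 + 1.86*n^2 + 4.49*n + 0.39)^2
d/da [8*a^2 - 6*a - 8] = 16*a - 6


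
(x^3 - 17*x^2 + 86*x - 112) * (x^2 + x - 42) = x^5 - 16*x^4 + 27*x^3 + 688*x^2 - 3724*x + 4704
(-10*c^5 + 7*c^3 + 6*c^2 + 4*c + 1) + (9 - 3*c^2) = -10*c^5 + 7*c^3 + 3*c^2 + 4*c + 10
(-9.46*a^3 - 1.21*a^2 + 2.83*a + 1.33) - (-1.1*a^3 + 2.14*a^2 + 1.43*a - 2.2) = -8.36*a^3 - 3.35*a^2 + 1.4*a + 3.53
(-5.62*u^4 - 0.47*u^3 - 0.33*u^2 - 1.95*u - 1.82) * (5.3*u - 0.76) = -29.786*u^5 + 1.7802*u^4 - 1.3918*u^3 - 10.0842*u^2 - 8.164*u + 1.3832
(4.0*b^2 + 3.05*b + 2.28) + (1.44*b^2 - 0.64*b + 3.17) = 5.44*b^2 + 2.41*b + 5.45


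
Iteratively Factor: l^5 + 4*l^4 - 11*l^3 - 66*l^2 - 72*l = (l)*(l^4 + 4*l^3 - 11*l^2 - 66*l - 72) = l*(l + 2)*(l^3 + 2*l^2 - 15*l - 36) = l*(l + 2)*(l + 3)*(l^2 - l - 12) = l*(l - 4)*(l + 2)*(l + 3)*(l + 3)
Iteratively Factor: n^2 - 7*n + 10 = (n - 5)*(n - 2)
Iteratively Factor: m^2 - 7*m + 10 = (m - 5)*(m - 2)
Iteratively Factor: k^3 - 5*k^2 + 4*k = (k - 1)*(k^2 - 4*k) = (k - 4)*(k - 1)*(k)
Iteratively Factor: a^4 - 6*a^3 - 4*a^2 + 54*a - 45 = (a + 3)*(a^3 - 9*a^2 + 23*a - 15) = (a - 1)*(a + 3)*(a^2 - 8*a + 15) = (a - 3)*(a - 1)*(a + 3)*(a - 5)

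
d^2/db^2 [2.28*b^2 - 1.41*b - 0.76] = 4.56000000000000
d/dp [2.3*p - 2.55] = 2.30000000000000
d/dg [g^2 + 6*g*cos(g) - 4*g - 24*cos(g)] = -6*g*sin(g) + 2*g + 24*sin(g) + 6*cos(g) - 4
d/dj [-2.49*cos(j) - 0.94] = 2.49*sin(j)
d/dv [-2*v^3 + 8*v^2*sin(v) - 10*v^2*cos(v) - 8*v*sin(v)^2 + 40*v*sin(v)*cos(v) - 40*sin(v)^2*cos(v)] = 10*v^2*sin(v) + 8*v^2*cos(v) - 6*v^2 - 80*v*sin(v)^2 - 16*v*sin(v)*cos(v) + 16*v*sin(v) - 20*v*cos(v) + 40*v + 120*sin(v)^3 - 8*sin(v)^2 + 40*sin(v)*cos(v) - 80*sin(v)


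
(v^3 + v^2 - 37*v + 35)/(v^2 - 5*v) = v + 6 - 7/v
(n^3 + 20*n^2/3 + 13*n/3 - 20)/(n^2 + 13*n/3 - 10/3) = (3*n^2 + 5*n - 12)/(3*n - 2)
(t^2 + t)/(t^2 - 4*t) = (t + 1)/(t - 4)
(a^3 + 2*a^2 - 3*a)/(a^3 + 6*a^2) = (a^2 + 2*a - 3)/(a*(a + 6))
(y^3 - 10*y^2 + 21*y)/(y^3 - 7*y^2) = (y - 3)/y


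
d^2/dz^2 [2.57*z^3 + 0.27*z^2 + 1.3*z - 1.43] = 15.42*z + 0.54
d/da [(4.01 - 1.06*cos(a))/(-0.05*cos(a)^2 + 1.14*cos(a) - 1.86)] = (0.053*cos(a)^2 - 0.401*cos(a) + 2.5998)*sin(a)/(0.0025*cos(a)^4 - 0.114*cos(a)^3 + 1.4856*cos(a)^2 - 4.2408*cos(a) + 3.4596)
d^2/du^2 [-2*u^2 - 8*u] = -4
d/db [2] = 0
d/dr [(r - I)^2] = 2*r - 2*I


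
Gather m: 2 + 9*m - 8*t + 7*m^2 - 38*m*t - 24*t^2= 7*m^2 + m*(9 - 38*t) - 24*t^2 - 8*t + 2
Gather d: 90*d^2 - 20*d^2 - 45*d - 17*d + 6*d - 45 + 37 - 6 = 70*d^2 - 56*d - 14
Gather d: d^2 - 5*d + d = d^2 - 4*d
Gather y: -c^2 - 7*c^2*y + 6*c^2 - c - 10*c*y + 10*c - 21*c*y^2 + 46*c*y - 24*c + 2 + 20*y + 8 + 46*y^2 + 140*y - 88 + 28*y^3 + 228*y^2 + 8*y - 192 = 5*c^2 - 15*c + 28*y^3 + y^2*(274 - 21*c) + y*(-7*c^2 + 36*c + 168) - 270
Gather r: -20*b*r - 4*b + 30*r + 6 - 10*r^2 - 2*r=-4*b - 10*r^2 + r*(28 - 20*b) + 6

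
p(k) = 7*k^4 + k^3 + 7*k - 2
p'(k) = 28*k^3 + 3*k^2 + 7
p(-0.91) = -4.32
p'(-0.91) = -11.62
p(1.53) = 50.65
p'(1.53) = 114.31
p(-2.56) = 263.95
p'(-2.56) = -443.10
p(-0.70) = -5.56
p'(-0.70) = -1.13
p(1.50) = 47.31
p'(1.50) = 108.25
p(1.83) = 95.44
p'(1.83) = 188.64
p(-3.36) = 828.73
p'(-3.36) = -1021.26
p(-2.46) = 222.25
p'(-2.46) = -391.68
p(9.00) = 46717.00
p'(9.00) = 20662.00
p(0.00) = -2.00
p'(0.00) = 7.00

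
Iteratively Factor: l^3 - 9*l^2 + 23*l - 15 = (l - 1)*(l^2 - 8*l + 15) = (l - 5)*(l - 1)*(l - 3)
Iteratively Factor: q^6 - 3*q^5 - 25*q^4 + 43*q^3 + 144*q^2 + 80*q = (q + 1)*(q^5 - 4*q^4 - 21*q^3 + 64*q^2 + 80*q) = (q + 1)^2*(q^4 - 5*q^3 - 16*q^2 + 80*q) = (q + 1)^2*(q + 4)*(q^3 - 9*q^2 + 20*q) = (q - 5)*(q + 1)^2*(q + 4)*(q^2 - 4*q) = (q - 5)*(q - 4)*(q + 1)^2*(q + 4)*(q)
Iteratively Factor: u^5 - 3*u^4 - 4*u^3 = (u)*(u^4 - 3*u^3 - 4*u^2) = u^2*(u^3 - 3*u^2 - 4*u) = u^2*(u + 1)*(u^2 - 4*u) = u^3*(u + 1)*(u - 4)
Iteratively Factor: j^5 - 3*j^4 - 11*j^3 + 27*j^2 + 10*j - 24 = (j - 1)*(j^4 - 2*j^3 - 13*j^2 + 14*j + 24) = (j - 1)*(j + 3)*(j^3 - 5*j^2 + 2*j + 8) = (j - 4)*(j - 1)*(j + 3)*(j^2 - j - 2) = (j - 4)*(j - 2)*(j - 1)*(j + 3)*(j + 1)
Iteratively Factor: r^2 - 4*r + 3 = (r - 3)*(r - 1)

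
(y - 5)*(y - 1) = y^2 - 6*y + 5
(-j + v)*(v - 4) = -j*v + 4*j + v^2 - 4*v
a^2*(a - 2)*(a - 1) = a^4 - 3*a^3 + 2*a^2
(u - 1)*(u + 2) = u^2 + u - 2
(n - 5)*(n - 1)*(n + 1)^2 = n^4 - 4*n^3 - 6*n^2 + 4*n + 5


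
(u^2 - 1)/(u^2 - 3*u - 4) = (u - 1)/(u - 4)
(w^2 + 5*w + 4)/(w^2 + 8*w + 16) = (w + 1)/(w + 4)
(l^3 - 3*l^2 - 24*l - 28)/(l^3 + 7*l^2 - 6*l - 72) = (l^3 - 3*l^2 - 24*l - 28)/(l^3 + 7*l^2 - 6*l - 72)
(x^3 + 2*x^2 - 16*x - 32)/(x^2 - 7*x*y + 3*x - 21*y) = (x^3 + 2*x^2 - 16*x - 32)/(x^2 - 7*x*y + 3*x - 21*y)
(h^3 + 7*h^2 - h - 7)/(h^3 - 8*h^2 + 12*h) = (h^3 + 7*h^2 - h - 7)/(h*(h^2 - 8*h + 12))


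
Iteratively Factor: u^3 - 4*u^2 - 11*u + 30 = (u - 5)*(u^2 + u - 6) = (u - 5)*(u + 3)*(u - 2)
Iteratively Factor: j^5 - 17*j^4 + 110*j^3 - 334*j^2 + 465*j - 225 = (j - 3)*(j^4 - 14*j^3 + 68*j^2 - 130*j + 75) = (j - 3)*(j - 1)*(j^3 - 13*j^2 + 55*j - 75) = (j - 5)*(j - 3)*(j - 1)*(j^2 - 8*j + 15) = (j - 5)^2*(j - 3)*(j - 1)*(j - 3)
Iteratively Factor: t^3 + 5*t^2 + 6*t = (t + 2)*(t^2 + 3*t) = (t + 2)*(t + 3)*(t)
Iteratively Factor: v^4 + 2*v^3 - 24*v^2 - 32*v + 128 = (v - 2)*(v^3 + 4*v^2 - 16*v - 64) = (v - 2)*(v + 4)*(v^2 - 16) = (v - 4)*(v - 2)*(v + 4)*(v + 4)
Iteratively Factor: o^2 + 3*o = (o + 3)*(o)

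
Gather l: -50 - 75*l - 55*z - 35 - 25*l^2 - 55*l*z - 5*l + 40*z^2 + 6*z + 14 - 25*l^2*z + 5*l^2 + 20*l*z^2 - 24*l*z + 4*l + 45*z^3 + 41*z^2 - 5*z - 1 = l^2*(-25*z - 20) + l*(20*z^2 - 79*z - 76) + 45*z^3 + 81*z^2 - 54*z - 72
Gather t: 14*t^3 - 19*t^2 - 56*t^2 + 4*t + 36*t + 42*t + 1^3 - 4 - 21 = 14*t^3 - 75*t^2 + 82*t - 24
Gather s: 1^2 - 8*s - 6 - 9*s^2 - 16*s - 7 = -9*s^2 - 24*s - 12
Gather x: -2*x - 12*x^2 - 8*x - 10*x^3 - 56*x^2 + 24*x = -10*x^3 - 68*x^2 + 14*x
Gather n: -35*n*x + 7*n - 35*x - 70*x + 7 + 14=n*(7 - 35*x) - 105*x + 21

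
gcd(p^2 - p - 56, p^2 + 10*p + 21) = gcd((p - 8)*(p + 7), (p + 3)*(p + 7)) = p + 7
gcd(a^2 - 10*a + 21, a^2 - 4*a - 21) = a - 7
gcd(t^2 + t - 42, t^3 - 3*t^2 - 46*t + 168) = t^2 + t - 42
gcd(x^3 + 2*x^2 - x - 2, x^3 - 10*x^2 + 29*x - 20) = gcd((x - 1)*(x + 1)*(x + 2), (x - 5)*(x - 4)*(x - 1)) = x - 1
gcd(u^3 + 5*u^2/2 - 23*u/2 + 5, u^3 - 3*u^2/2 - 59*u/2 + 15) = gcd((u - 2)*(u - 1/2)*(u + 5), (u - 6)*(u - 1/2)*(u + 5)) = u^2 + 9*u/2 - 5/2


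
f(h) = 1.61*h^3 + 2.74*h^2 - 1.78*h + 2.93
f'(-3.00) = 25.25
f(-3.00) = -10.54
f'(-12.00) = 627.98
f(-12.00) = -2363.23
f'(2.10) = 31.03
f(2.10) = 26.19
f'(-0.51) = -3.32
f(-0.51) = 4.34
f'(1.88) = 25.59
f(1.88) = 19.97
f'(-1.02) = -2.34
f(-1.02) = 5.89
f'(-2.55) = 15.65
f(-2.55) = -1.41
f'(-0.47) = -3.29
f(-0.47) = 4.20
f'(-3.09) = 27.40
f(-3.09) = -12.91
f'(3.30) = 68.90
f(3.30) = 84.75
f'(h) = 4.83*h^2 + 5.48*h - 1.78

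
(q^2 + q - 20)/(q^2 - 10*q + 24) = (q + 5)/(q - 6)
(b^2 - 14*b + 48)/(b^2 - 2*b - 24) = (b - 8)/(b + 4)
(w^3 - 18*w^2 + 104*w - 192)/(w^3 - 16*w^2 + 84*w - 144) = (w - 8)/(w - 6)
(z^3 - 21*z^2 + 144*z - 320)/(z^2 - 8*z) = z - 13 + 40/z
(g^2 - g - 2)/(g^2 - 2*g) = (g + 1)/g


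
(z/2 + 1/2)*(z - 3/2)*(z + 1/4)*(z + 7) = z^4/2 + 27*z^3/8 - 27*z^2/16 - 47*z/8 - 21/16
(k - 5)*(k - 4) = k^2 - 9*k + 20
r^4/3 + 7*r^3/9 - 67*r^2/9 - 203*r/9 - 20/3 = (r/3 + 1)*(r - 5)*(r + 1/3)*(r + 4)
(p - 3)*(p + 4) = p^2 + p - 12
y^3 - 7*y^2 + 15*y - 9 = (y - 3)^2*(y - 1)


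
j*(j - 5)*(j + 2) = j^3 - 3*j^2 - 10*j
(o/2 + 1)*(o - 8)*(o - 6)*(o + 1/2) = o^4/2 - 23*o^3/4 + 7*o^2 + 53*o + 24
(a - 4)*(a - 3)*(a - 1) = a^3 - 8*a^2 + 19*a - 12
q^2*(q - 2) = q^3 - 2*q^2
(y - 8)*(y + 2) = y^2 - 6*y - 16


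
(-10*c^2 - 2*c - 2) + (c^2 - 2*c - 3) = -9*c^2 - 4*c - 5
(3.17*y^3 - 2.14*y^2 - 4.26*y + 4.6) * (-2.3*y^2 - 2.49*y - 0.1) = -7.291*y^5 - 2.9713*y^4 + 14.8096*y^3 + 0.241400000000002*y^2 - 11.028*y - 0.46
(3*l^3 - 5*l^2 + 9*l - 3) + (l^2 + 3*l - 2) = 3*l^3 - 4*l^2 + 12*l - 5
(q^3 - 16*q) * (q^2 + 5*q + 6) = q^5 + 5*q^4 - 10*q^3 - 80*q^2 - 96*q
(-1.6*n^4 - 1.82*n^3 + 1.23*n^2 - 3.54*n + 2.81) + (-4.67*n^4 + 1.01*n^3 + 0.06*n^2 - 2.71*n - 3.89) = -6.27*n^4 - 0.81*n^3 + 1.29*n^2 - 6.25*n - 1.08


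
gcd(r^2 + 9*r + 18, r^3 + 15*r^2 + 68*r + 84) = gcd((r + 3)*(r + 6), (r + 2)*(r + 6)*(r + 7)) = r + 6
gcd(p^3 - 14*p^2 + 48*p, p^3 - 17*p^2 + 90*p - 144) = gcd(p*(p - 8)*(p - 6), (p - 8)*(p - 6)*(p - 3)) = p^2 - 14*p + 48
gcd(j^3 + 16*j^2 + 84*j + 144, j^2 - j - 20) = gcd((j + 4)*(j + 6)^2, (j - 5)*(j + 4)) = j + 4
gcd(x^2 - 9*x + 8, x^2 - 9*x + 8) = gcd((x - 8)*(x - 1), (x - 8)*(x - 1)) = x^2 - 9*x + 8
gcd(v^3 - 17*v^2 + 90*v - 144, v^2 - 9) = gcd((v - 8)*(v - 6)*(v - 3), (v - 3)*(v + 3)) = v - 3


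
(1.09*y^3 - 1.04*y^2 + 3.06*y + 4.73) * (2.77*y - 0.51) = 3.0193*y^4 - 3.4367*y^3 + 9.0066*y^2 + 11.5415*y - 2.4123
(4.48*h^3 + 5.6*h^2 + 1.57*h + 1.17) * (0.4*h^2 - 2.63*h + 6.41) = 1.792*h^5 - 9.5424*h^4 + 14.6168*h^3 + 32.2349*h^2 + 6.9866*h + 7.4997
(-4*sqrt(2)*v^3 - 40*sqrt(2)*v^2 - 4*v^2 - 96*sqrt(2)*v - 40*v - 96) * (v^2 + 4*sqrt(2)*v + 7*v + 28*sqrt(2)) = -4*sqrt(2)*v^5 - 68*sqrt(2)*v^4 - 36*v^4 - 612*v^3 - 392*sqrt(2)*v^3 - 3384*v^2 - 944*sqrt(2)*v^2 - 6048*v - 1504*sqrt(2)*v - 2688*sqrt(2)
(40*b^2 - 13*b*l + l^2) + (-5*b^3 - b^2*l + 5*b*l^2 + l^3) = -5*b^3 - b^2*l + 40*b^2 + 5*b*l^2 - 13*b*l + l^3 + l^2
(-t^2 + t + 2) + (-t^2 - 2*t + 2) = -2*t^2 - t + 4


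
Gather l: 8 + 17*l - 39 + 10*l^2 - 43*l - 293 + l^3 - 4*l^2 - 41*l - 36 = l^3 + 6*l^2 - 67*l - 360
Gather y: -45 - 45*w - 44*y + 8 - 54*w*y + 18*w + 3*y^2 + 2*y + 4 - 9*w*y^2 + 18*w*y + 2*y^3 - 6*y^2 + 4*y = -27*w + 2*y^3 + y^2*(-9*w - 3) + y*(-36*w - 38) - 33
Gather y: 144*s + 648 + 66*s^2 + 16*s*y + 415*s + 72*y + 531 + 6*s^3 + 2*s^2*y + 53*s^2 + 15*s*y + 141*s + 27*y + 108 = 6*s^3 + 119*s^2 + 700*s + y*(2*s^2 + 31*s + 99) + 1287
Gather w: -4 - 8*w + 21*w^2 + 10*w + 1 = 21*w^2 + 2*w - 3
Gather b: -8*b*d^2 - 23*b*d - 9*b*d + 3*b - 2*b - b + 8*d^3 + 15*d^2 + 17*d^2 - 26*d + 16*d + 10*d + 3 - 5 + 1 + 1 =b*(-8*d^2 - 32*d) + 8*d^3 + 32*d^2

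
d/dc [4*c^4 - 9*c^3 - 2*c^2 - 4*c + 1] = 16*c^3 - 27*c^2 - 4*c - 4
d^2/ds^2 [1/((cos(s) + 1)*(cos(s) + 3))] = (-4*sin(s)^4 + 6*sin(s)^2 + 27*cos(s) - 3*cos(3*s) + 24)/((cos(s) + 1)^3*(cos(s) + 3)^3)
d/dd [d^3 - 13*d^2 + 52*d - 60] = 3*d^2 - 26*d + 52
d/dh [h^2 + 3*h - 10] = 2*h + 3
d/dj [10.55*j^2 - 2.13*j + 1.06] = 21.1*j - 2.13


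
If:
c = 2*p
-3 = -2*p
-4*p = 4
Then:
No Solution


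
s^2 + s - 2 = (s - 1)*(s + 2)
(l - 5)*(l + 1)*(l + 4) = l^3 - 21*l - 20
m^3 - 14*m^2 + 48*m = m*(m - 8)*(m - 6)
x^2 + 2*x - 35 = (x - 5)*(x + 7)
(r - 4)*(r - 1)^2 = r^3 - 6*r^2 + 9*r - 4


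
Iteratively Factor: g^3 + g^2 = (g)*(g^2 + g) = g^2*(g + 1)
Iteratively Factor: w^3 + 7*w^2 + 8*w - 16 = (w + 4)*(w^2 + 3*w - 4) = (w + 4)^2*(w - 1)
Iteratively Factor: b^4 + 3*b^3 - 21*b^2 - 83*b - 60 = (b + 4)*(b^3 - b^2 - 17*b - 15) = (b - 5)*(b + 4)*(b^2 + 4*b + 3) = (b - 5)*(b + 1)*(b + 4)*(b + 3)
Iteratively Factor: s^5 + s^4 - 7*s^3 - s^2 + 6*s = (s)*(s^4 + s^3 - 7*s^2 - s + 6) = s*(s - 1)*(s^3 + 2*s^2 - 5*s - 6) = s*(s - 1)*(s + 1)*(s^2 + s - 6) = s*(s - 1)*(s + 1)*(s + 3)*(s - 2)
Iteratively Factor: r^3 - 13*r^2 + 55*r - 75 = (r - 5)*(r^2 - 8*r + 15) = (r - 5)*(r - 3)*(r - 5)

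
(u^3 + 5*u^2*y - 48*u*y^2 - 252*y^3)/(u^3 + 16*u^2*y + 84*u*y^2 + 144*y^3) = (u - 7*y)/(u + 4*y)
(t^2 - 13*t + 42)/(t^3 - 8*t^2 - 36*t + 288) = (t - 7)/(t^2 - 2*t - 48)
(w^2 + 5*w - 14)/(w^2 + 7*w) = (w - 2)/w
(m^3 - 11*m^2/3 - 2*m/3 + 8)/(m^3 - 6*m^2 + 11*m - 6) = (m + 4/3)/(m - 1)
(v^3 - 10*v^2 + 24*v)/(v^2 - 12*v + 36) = v*(v - 4)/(v - 6)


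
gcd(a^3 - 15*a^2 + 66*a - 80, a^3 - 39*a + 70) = a^2 - 7*a + 10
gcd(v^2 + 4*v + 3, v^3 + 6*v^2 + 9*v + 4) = v + 1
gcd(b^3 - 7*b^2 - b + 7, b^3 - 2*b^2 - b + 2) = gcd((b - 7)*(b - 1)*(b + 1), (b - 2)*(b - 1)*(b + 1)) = b^2 - 1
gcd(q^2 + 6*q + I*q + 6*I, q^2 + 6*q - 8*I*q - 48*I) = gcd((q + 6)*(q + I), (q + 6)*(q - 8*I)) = q + 6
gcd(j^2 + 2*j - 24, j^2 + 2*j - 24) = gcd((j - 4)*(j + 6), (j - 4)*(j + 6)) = j^2 + 2*j - 24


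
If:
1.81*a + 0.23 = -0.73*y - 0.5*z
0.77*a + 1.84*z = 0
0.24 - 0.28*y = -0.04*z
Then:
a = -0.55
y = 0.89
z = 0.23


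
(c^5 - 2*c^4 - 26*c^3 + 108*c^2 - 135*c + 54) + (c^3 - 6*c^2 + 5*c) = c^5 - 2*c^4 - 25*c^3 + 102*c^2 - 130*c + 54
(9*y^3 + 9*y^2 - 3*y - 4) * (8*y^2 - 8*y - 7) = 72*y^5 - 159*y^3 - 71*y^2 + 53*y + 28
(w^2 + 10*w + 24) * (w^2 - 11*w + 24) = w^4 - w^3 - 62*w^2 - 24*w + 576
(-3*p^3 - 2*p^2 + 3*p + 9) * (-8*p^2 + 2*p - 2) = 24*p^5 + 10*p^4 - 22*p^3 - 62*p^2 + 12*p - 18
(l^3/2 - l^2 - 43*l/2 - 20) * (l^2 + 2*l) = l^5/2 - 47*l^3/2 - 63*l^2 - 40*l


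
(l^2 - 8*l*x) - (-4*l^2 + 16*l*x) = 5*l^2 - 24*l*x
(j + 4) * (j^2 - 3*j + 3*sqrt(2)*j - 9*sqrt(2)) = j^3 + j^2 + 3*sqrt(2)*j^2 - 12*j + 3*sqrt(2)*j - 36*sqrt(2)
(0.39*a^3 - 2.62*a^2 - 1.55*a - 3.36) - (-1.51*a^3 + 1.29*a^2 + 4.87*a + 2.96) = 1.9*a^3 - 3.91*a^2 - 6.42*a - 6.32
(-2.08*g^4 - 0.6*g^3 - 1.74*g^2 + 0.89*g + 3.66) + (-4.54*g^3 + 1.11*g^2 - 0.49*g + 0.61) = -2.08*g^4 - 5.14*g^3 - 0.63*g^2 + 0.4*g + 4.27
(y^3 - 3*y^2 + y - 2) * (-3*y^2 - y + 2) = -3*y^5 + 8*y^4 + 2*y^3 - y^2 + 4*y - 4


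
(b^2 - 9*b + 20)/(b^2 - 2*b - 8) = (b - 5)/(b + 2)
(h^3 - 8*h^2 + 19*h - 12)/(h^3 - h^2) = 1 - 7/h + 12/h^2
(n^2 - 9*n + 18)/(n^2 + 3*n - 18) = (n - 6)/(n + 6)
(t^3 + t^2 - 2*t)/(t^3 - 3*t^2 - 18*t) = (-t^2 - t + 2)/(-t^2 + 3*t + 18)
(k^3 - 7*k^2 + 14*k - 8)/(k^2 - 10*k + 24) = (k^2 - 3*k + 2)/(k - 6)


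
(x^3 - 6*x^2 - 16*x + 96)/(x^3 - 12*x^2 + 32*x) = (x^2 - 2*x - 24)/(x*(x - 8))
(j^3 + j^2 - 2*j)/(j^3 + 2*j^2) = (j - 1)/j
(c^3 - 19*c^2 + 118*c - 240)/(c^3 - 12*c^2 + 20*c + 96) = (c - 5)/(c + 2)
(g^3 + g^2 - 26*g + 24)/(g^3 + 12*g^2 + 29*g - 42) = (g - 4)/(g + 7)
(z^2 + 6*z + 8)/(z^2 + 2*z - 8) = (z + 2)/(z - 2)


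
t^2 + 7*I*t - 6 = (t + I)*(t + 6*I)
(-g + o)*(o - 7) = -g*o + 7*g + o^2 - 7*o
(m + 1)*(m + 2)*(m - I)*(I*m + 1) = I*m^4 + 2*m^3 + 3*I*m^3 + 6*m^2 + I*m^2 + 4*m - 3*I*m - 2*I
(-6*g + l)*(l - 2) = -6*g*l + 12*g + l^2 - 2*l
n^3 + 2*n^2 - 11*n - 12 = (n - 3)*(n + 1)*(n + 4)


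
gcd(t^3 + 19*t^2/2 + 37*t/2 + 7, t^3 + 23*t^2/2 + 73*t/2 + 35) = t^2 + 9*t + 14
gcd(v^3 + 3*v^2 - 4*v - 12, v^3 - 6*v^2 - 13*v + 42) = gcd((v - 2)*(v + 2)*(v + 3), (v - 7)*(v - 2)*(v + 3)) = v^2 + v - 6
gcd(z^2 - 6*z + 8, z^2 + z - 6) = z - 2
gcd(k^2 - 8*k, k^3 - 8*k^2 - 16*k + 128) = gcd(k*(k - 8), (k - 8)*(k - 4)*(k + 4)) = k - 8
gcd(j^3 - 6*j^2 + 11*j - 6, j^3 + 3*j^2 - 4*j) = j - 1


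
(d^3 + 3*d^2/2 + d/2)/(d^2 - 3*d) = (2*d^2 + 3*d + 1)/(2*(d - 3))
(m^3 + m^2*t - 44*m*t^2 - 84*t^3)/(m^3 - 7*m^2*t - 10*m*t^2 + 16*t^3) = (m^2 - m*t - 42*t^2)/(m^2 - 9*m*t + 8*t^2)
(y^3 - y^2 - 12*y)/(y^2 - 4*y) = y + 3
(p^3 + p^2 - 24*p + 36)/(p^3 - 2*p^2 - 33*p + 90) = (p - 2)/(p - 5)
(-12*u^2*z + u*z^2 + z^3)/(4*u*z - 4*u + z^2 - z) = z*(-3*u + z)/(z - 1)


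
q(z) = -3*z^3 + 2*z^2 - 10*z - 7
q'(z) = -9*z^2 + 4*z - 10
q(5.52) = -505.85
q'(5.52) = -262.15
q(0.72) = -14.28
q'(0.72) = -11.79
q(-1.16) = 11.97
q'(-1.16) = -26.75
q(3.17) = -114.17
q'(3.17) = -87.76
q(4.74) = -328.95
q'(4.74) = -193.25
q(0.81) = -15.38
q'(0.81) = -12.66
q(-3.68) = 206.39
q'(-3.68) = -146.60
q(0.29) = -9.80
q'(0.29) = -9.60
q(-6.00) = 773.00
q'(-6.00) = -358.00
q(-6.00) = 773.00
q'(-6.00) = -358.00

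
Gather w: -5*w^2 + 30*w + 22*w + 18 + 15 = -5*w^2 + 52*w + 33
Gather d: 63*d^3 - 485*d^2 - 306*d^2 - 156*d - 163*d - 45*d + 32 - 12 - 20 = 63*d^3 - 791*d^2 - 364*d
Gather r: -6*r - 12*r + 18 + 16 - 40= -18*r - 6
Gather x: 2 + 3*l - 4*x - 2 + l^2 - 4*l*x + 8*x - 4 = l^2 + 3*l + x*(4 - 4*l) - 4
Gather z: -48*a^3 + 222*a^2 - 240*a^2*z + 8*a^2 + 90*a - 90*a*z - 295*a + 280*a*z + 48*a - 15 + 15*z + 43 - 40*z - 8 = -48*a^3 + 230*a^2 - 157*a + z*(-240*a^2 + 190*a - 25) + 20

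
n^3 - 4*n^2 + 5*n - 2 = (n - 2)*(n - 1)^2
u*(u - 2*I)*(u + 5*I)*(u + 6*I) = u^4 + 9*I*u^3 - 8*u^2 + 60*I*u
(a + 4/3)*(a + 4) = a^2 + 16*a/3 + 16/3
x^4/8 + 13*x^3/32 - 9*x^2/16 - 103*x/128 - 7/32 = (x/4 + 1)*(x/2 + 1/4)*(x - 7/4)*(x + 1/2)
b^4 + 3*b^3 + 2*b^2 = b^2*(b + 1)*(b + 2)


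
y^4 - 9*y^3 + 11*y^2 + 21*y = y*(y - 7)*(y - 3)*(y + 1)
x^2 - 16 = (x - 4)*(x + 4)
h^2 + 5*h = h*(h + 5)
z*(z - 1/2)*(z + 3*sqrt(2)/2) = z^3 - z^2/2 + 3*sqrt(2)*z^2/2 - 3*sqrt(2)*z/4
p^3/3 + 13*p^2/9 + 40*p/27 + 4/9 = (p/3 + 1)*(p + 2/3)^2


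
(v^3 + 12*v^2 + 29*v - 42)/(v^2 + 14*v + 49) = (v^2 + 5*v - 6)/(v + 7)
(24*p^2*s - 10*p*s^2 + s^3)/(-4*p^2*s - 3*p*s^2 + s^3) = (-6*p + s)/(p + s)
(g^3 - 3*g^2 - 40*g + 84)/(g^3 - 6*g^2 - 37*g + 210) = (g - 2)/(g - 5)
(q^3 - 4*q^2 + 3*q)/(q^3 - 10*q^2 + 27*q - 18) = q/(q - 6)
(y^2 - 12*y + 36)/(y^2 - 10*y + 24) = (y - 6)/(y - 4)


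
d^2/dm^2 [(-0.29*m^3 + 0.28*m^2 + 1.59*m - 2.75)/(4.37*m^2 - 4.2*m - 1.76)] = (1.4210854715202e-14*m^4 + 56.314286*m^3 - 315.039714*m^2 + 370.825224*m - 161.093504)/(83.453453*m^6 - 240.62094*m^5 + 130.428768*m^4 + 119.73024*m^3 - 52.529664*m^2 - 39.02976*m - 5.451776)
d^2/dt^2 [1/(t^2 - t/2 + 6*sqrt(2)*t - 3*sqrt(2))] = 4*(-4*t^2 - 24*sqrt(2)*t + 2*t + (4*t - 1 + 12*sqrt(2))^2 + 12*sqrt(2))/(2*t^2 - t + 12*sqrt(2)*t - 6*sqrt(2))^3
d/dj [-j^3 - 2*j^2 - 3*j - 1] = -3*j^2 - 4*j - 3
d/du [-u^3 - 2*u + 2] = -3*u^2 - 2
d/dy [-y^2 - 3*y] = -2*y - 3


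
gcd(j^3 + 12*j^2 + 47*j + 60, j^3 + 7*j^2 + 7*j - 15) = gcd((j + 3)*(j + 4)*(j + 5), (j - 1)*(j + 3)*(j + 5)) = j^2 + 8*j + 15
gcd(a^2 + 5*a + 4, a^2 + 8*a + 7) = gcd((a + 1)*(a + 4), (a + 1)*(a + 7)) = a + 1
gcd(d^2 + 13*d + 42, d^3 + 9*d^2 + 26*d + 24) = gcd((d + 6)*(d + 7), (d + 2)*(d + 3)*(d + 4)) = 1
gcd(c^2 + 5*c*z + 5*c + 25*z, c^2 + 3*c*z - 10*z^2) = c + 5*z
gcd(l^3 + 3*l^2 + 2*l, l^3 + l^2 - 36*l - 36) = l + 1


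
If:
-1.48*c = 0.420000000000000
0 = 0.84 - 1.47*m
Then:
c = -0.28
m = 0.57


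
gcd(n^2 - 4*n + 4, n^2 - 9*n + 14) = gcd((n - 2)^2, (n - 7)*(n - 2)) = n - 2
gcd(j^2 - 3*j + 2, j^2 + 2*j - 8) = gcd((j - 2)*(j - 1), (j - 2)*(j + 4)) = j - 2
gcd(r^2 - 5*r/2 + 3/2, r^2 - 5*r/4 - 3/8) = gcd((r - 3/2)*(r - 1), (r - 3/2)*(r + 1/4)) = r - 3/2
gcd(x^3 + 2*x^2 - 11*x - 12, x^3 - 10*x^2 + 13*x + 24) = x^2 - 2*x - 3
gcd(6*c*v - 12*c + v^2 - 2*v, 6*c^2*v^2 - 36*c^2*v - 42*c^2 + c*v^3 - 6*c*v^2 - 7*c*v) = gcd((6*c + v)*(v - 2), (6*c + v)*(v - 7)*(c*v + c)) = 6*c + v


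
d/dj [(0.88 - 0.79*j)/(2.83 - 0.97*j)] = (3.911343 - 1.340637*j)/(0.97*j - 2.83)^3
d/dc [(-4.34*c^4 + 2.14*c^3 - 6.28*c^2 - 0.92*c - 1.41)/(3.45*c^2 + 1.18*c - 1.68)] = (-29.946*c^5 - 7.9806*c^4 + 34.2152*c^3 - 15.022*c^2 + 30.8298*c + 3.2094)/(11.9025*c^4 + 8.142*c^3 - 10.1996*c^2 - 3.9648*c + 2.8224)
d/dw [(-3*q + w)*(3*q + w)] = 2*w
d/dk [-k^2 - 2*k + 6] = -2*k - 2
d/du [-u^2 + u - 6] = 1 - 2*u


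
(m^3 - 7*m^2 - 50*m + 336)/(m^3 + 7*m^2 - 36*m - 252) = (m - 8)/(m + 6)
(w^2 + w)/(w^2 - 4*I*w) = (w + 1)/(w - 4*I)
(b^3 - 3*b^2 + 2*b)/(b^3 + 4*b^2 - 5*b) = (b - 2)/(b + 5)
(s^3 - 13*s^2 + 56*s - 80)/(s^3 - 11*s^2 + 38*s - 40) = (s - 4)/(s - 2)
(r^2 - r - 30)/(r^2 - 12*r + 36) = (r + 5)/(r - 6)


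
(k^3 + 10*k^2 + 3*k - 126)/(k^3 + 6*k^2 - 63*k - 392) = (k^2 + 3*k - 18)/(k^2 - k - 56)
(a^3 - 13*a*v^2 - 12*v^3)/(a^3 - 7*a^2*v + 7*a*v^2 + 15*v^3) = (a^2 - a*v - 12*v^2)/(a^2 - 8*a*v + 15*v^2)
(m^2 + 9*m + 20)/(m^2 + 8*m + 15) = (m + 4)/(m + 3)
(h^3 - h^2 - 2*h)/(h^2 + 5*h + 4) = h*(h - 2)/(h + 4)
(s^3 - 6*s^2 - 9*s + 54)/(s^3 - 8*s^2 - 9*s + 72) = (s - 6)/(s - 8)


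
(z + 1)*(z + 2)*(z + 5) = z^3 + 8*z^2 + 17*z + 10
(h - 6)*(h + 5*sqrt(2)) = h^2 - 6*h + 5*sqrt(2)*h - 30*sqrt(2)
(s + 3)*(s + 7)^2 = s^3 + 17*s^2 + 91*s + 147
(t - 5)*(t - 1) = t^2 - 6*t + 5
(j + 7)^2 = j^2 + 14*j + 49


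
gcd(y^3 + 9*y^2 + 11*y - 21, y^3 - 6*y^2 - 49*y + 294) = y + 7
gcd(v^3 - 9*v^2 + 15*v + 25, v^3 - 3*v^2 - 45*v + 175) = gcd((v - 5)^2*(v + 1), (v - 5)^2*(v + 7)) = v^2 - 10*v + 25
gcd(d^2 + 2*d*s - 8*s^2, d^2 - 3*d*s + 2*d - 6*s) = 1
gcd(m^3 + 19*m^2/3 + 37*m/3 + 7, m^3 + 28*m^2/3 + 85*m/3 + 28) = m^2 + 16*m/3 + 7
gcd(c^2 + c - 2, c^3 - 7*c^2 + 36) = c + 2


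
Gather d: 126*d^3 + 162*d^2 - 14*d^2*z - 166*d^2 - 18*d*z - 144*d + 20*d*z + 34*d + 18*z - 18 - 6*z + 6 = 126*d^3 + d^2*(-14*z - 4) + d*(2*z - 110) + 12*z - 12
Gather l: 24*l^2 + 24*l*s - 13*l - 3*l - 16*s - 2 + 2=24*l^2 + l*(24*s - 16) - 16*s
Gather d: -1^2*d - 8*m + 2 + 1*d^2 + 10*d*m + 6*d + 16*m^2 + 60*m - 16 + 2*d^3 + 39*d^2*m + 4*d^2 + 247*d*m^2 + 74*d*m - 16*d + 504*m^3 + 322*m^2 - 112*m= 2*d^3 + d^2*(39*m + 5) + d*(247*m^2 + 84*m - 11) + 504*m^3 + 338*m^2 - 60*m - 14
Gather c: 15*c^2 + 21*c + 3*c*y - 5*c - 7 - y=15*c^2 + c*(3*y + 16) - y - 7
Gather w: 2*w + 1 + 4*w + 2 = 6*w + 3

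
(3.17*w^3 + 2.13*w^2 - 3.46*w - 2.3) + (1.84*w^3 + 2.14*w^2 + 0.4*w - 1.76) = 5.01*w^3 + 4.27*w^2 - 3.06*w - 4.06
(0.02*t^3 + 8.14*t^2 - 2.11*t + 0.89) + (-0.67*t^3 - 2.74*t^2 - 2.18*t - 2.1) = -0.65*t^3 + 5.4*t^2 - 4.29*t - 1.21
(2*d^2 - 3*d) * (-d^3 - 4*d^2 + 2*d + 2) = -2*d^5 - 5*d^4 + 16*d^3 - 2*d^2 - 6*d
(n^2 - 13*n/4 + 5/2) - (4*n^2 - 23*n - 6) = -3*n^2 + 79*n/4 + 17/2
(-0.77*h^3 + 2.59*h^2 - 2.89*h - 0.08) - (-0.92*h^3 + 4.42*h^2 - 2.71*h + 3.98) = 0.15*h^3 - 1.83*h^2 - 0.18*h - 4.06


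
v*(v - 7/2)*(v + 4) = v^3 + v^2/2 - 14*v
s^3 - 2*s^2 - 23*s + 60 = (s - 4)*(s - 3)*(s + 5)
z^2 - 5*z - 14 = (z - 7)*(z + 2)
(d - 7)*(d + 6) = d^2 - d - 42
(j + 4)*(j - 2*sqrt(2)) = j^2 - 2*sqrt(2)*j + 4*j - 8*sqrt(2)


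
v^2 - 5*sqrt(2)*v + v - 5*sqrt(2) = (v + 1)*(v - 5*sqrt(2))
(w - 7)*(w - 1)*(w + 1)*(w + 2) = w^4 - 5*w^3 - 15*w^2 + 5*w + 14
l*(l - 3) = l^2 - 3*l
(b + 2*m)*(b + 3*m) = b^2 + 5*b*m + 6*m^2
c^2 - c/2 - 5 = (c - 5/2)*(c + 2)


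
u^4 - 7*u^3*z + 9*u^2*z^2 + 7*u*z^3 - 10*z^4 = (u - 5*z)*(u - 2*z)*(u - z)*(u + z)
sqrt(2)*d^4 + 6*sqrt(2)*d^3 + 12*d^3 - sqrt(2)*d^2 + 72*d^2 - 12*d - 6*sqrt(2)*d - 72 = (d - 1)*(d + 6)*(d + 6*sqrt(2))*(sqrt(2)*d + sqrt(2))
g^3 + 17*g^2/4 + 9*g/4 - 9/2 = (g - 3/4)*(g + 2)*(g + 3)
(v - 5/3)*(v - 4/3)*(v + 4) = v^3 + v^2 - 88*v/9 + 80/9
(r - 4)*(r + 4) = r^2 - 16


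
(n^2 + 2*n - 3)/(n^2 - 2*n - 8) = (-n^2 - 2*n + 3)/(-n^2 + 2*n + 8)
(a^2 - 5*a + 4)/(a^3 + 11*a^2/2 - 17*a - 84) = 2*(a - 1)/(2*a^2 + 19*a + 42)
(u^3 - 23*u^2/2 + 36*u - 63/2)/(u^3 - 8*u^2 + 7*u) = (2*u^2 - 9*u + 9)/(2*u*(u - 1))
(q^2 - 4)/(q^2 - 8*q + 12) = (q + 2)/(q - 6)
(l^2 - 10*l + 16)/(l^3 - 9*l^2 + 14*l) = (l - 8)/(l*(l - 7))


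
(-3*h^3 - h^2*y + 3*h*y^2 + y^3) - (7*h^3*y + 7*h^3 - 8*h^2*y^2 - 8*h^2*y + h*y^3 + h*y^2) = -7*h^3*y - 10*h^3 + 8*h^2*y^2 + 7*h^2*y - h*y^3 + 2*h*y^2 + y^3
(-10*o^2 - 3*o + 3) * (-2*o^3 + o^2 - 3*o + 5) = 20*o^5 - 4*o^4 + 21*o^3 - 38*o^2 - 24*o + 15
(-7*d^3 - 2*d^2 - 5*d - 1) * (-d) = 7*d^4 + 2*d^3 + 5*d^2 + d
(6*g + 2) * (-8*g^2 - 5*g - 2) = -48*g^3 - 46*g^2 - 22*g - 4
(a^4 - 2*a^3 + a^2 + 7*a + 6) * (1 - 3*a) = -3*a^5 + 7*a^4 - 5*a^3 - 20*a^2 - 11*a + 6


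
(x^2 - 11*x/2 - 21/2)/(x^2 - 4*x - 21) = (x + 3/2)/(x + 3)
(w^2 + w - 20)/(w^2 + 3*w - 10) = (w - 4)/(w - 2)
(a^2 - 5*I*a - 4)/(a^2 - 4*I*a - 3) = (a - 4*I)/(a - 3*I)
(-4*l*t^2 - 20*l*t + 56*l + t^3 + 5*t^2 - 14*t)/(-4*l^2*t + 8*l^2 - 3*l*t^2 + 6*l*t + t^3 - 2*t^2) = (t + 7)/(l + t)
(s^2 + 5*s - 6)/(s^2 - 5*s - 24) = (-s^2 - 5*s + 6)/(-s^2 + 5*s + 24)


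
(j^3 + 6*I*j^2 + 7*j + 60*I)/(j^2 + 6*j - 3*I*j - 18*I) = (j^2 + 9*I*j - 20)/(j + 6)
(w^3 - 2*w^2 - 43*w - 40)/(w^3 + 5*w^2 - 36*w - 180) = (w^2 - 7*w - 8)/(w^2 - 36)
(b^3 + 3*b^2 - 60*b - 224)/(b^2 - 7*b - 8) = (b^2 + 11*b + 28)/(b + 1)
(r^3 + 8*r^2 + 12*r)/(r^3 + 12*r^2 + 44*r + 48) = r/(r + 4)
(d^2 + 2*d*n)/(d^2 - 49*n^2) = d*(d + 2*n)/(d^2 - 49*n^2)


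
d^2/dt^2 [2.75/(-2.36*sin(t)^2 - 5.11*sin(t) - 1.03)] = (61.2656*sin(t)^4 + 99.4917*sin(t)^3 - 46.828925*sin(t)^2 - 213.457475*sin(t) - 130.24715)/(2.36*sin(t)^2 + 5.11*sin(t) + 1.03)^3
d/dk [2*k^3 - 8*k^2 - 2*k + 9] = 6*k^2 - 16*k - 2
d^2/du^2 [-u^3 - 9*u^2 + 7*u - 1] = -6*u - 18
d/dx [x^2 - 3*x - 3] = 2*x - 3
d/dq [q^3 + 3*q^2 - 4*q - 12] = 3*q^2 + 6*q - 4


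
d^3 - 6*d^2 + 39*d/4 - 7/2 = (d - 7/2)*(d - 2)*(d - 1/2)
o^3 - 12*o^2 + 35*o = o*(o - 7)*(o - 5)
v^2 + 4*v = v*(v + 4)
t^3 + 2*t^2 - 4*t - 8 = (t - 2)*(t + 2)^2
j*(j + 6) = j^2 + 6*j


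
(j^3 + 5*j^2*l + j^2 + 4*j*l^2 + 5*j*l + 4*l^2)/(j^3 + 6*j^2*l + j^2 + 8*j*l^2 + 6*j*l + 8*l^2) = (j + l)/(j + 2*l)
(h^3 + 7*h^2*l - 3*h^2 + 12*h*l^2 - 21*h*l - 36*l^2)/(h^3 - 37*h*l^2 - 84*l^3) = (h - 3)/(h - 7*l)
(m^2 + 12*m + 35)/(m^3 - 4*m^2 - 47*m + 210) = (m + 5)/(m^2 - 11*m + 30)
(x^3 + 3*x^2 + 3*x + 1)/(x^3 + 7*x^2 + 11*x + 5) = (x + 1)/(x + 5)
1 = 1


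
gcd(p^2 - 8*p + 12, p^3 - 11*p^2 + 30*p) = p - 6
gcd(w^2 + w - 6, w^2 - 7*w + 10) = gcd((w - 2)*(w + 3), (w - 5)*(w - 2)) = w - 2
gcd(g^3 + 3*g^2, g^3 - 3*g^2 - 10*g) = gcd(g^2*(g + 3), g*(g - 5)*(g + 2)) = g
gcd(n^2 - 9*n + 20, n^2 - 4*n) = n - 4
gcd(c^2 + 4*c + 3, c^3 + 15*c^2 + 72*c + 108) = c + 3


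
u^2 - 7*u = u*(u - 7)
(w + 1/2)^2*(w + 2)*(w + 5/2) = w^4 + 11*w^3/2 + 39*w^2/4 + 49*w/8 + 5/4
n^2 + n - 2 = (n - 1)*(n + 2)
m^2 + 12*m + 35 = (m + 5)*(m + 7)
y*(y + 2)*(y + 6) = y^3 + 8*y^2 + 12*y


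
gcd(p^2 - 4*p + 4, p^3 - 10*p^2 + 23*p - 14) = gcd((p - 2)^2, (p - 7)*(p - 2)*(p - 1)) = p - 2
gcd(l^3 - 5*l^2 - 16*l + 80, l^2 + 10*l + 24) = l + 4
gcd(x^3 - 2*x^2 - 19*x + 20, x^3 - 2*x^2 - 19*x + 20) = x^3 - 2*x^2 - 19*x + 20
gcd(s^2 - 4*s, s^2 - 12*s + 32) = s - 4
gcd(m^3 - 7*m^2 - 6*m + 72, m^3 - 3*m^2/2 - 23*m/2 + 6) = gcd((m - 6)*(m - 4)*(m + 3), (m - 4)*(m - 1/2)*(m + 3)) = m^2 - m - 12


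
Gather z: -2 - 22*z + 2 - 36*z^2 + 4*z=-36*z^2 - 18*z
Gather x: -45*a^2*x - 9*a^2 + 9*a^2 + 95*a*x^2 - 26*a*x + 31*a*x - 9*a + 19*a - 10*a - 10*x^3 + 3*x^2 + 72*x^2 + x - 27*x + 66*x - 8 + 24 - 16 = -10*x^3 + x^2*(95*a + 75) + x*(-45*a^2 + 5*a + 40)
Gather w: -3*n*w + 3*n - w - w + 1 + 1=3*n + w*(-3*n - 2) + 2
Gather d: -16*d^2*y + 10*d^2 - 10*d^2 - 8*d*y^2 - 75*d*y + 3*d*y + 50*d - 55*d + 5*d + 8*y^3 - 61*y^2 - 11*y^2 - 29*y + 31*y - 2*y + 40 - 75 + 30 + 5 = -16*d^2*y + d*(-8*y^2 - 72*y) + 8*y^3 - 72*y^2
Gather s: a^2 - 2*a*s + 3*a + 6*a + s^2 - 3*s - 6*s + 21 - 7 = a^2 + 9*a + s^2 + s*(-2*a - 9) + 14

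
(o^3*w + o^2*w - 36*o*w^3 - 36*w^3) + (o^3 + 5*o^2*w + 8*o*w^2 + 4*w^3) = o^3*w + o^3 + 6*o^2*w - 36*o*w^3 + 8*o*w^2 - 32*w^3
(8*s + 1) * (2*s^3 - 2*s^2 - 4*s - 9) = 16*s^4 - 14*s^3 - 34*s^2 - 76*s - 9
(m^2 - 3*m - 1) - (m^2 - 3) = 2 - 3*m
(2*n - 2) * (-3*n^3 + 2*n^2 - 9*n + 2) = -6*n^4 + 10*n^3 - 22*n^2 + 22*n - 4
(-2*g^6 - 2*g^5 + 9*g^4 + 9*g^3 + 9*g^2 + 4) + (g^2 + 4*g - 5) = -2*g^6 - 2*g^5 + 9*g^4 + 9*g^3 + 10*g^2 + 4*g - 1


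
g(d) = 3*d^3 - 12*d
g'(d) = 9*d^2 - 12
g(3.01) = 45.69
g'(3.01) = 69.54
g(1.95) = -1.16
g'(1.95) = 22.22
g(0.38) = -4.40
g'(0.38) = -10.70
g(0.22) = -2.61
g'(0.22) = -11.56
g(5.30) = 383.03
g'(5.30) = 240.81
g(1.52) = -7.70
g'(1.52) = 8.79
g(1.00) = -9.00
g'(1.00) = -3.00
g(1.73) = -5.23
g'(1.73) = 14.94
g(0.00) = 0.00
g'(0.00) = -12.00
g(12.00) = 5040.00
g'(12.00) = 1284.00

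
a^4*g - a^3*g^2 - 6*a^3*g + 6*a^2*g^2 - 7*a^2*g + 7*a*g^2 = a*(a - 7)*(a - g)*(a*g + g)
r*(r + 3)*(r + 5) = r^3 + 8*r^2 + 15*r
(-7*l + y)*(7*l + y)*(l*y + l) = -49*l^3*y - 49*l^3 + l*y^3 + l*y^2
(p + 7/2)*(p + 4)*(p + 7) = p^3 + 29*p^2/2 + 133*p/2 + 98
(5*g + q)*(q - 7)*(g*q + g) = 5*g^2*q^2 - 30*g^2*q - 35*g^2 + g*q^3 - 6*g*q^2 - 7*g*q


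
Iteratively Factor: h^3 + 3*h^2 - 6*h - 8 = (h + 1)*(h^2 + 2*h - 8) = (h - 2)*(h + 1)*(h + 4)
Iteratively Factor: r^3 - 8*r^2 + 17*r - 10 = (r - 2)*(r^2 - 6*r + 5) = (r - 5)*(r - 2)*(r - 1)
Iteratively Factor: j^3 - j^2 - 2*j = (j)*(j^2 - j - 2) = j*(j + 1)*(j - 2)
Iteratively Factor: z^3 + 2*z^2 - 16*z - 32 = (z - 4)*(z^2 + 6*z + 8) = (z - 4)*(z + 4)*(z + 2)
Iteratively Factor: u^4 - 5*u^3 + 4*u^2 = (u - 4)*(u^3 - u^2) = (u - 4)*(u - 1)*(u^2) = u*(u - 4)*(u - 1)*(u)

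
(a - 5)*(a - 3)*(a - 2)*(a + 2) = a^4 - 8*a^3 + 11*a^2 + 32*a - 60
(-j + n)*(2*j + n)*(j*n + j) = -2*j^3*n - 2*j^3 + j^2*n^2 + j^2*n + j*n^3 + j*n^2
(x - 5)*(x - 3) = x^2 - 8*x + 15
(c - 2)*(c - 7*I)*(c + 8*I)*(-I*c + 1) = -I*c^4 + 2*c^3 + 2*I*c^3 - 4*c^2 - 55*I*c^2 + 56*c + 110*I*c - 112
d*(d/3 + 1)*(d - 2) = d^3/3 + d^2/3 - 2*d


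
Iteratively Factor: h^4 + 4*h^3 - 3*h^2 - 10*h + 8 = (h + 4)*(h^3 - 3*h + 2) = (h - 1)*(h + 4)*(h^2 + h - 2) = (h - 1)*(h + 2)*(h + 4)*(h - 1)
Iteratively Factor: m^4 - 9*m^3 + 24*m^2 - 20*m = (m)*(m^3 - 9*m^2 + 24*m - 20) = m*(m - 5)*(m^2 - 4*m + 4) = m*(m - 5)*(m - 2)*(m - 2)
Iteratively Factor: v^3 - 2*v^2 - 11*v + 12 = (v - 1)*(v^2 - v - 12) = (v - 1)*(v + 3)*(v - 4)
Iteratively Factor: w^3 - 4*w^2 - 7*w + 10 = (w - 1)*(w^2 - 3*w - 10) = (w - 5)*(w - 1)*(w + 2)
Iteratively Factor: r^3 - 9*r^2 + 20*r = (r)*(r^2 - 9*r + 20) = r*(r - 5)*(r - 4)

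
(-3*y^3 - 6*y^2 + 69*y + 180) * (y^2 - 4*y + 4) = -3*y^5 + 6*y^4 + 81*y^3 - 120*y^2 - 444*y + 720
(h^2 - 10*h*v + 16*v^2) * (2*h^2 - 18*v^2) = 2*h^4 - 20*h^3*v + 14*h^2*v^2 + 180*h*v^3 - 288*v^4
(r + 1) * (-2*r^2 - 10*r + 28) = -2*r^3 - 12*r^2 + 18*r + 28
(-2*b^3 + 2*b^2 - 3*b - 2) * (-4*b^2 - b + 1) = 8*b^5 - 6*b^4 + 8*b^3 + 13*b^2 - b - 2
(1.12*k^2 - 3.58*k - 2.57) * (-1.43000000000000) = -1.6016*k^2 + 5.1194*k + 3.6751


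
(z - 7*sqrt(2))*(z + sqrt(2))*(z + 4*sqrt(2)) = z^3 - 2*sqrt(2)*z^2 - 62*z - 56*sqrt(2)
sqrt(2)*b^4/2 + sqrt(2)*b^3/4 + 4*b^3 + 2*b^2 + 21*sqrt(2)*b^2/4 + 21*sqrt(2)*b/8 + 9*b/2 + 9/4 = (b + 1/2)*(b + 3*sqrt(2)/2)^2*(sqrt(2)*b/2 + 1)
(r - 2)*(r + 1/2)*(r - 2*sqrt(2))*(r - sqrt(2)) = r^4 - 3*sqrt(2)*r^3 - 3*r^3/2 + 3*r^2 + 9*sqrt(2)*r^2/2 - 6*r + 3*sqrt(2)*r - 4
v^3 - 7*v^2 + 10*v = v*(v - 5)*(v - 2)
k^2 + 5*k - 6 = (k - 1)*(k + 6)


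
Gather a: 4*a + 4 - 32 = 4*a - 28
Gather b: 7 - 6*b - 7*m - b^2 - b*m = -b^2 + b*(-m - 6) - 7*m + 7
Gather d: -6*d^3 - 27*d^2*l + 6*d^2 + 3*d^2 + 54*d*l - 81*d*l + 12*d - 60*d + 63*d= -6*d^3 + d^2*(9 - 27*l) + d*(15 - 27*l)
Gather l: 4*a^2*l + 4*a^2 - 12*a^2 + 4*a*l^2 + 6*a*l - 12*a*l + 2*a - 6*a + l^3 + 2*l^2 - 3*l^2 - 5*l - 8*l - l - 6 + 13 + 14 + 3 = -8*a^2 - 4*a + l^3 + l^2*(4*a - 1) + l*(4*a^2 - 6*a - 14) + 24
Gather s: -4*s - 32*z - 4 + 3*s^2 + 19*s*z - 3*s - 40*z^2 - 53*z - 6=3*s^2 + s*(19*z - 7) - 40*z^2 - 85*z - 10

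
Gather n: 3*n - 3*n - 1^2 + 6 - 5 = 0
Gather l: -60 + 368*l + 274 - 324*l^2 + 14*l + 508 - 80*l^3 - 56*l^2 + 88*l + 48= -80*l^3 - 380*l^2 + 470*l + 770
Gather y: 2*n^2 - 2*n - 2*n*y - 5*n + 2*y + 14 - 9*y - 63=2*n^2 - 7*n + y*(-2*n - 7) - 49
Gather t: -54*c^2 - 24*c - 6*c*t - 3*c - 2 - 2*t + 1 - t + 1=-54*c^2 - 27*c + t*(-6*c - 3)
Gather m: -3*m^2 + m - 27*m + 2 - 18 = -3*m^2 - 26*m - 16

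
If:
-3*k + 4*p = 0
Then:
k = 4*p/3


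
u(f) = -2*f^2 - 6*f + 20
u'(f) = -4*f - 6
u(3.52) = -25.90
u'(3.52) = -20.08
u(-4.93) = 0.97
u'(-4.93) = 13.72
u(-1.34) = 24.45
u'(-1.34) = -0.64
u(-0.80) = 23.52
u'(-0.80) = -2.80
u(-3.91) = 12.88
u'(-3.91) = 9.64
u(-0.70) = 23.22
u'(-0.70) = -3.20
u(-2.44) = 22.73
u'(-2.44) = 3.76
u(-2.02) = 23.96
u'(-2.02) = 2.08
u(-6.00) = -16.00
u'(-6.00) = 18.00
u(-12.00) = -196.00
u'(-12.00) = 42.00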